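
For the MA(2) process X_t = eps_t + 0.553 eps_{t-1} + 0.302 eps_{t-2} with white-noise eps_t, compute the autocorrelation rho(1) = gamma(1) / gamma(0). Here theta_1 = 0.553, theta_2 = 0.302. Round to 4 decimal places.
\rho(1) = 0.5154

For an MA(q) process with theta_0 = 1, the autocovariance is
  gamma(k) = sigma^2 * sum_{i=0..q-k} theta_i * theta_{i+k},
and rho(k) = gamma(k) / gamma(0). Sigma^2 cancels.
  numerator   = (1)*(0.553) + (0.553)*(0.302) = 0.720006.
  denominator = (1)^2 + (0.553)^2 + (0.302)^2 = 1.397013.
  rho(1) = 0.720006 / 1.397013 = 0.5154.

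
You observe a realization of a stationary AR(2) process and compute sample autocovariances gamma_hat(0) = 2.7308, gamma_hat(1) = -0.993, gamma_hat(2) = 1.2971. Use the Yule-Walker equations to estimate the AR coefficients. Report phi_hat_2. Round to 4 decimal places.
\hat\phi_{2} = 0.3950

The Yule-Walker equations for an AR(p) process read, in matrix form,
  Gamma_p phi = r_p,   with   (Gamma_p)_{ij} = gamma(|i - j|),
                       (r_p)_i = gamma(i),   i,j = 1..p.
Substitute the sample gammas (Toeplitz matrix and right-hand side of size 2):
  Gamma_p = [[2.7308, -0.993], [-0.993, 2.7308]]
  r_p     = [-0.993, 1.2971]
Written out:
  2.7308 phi_1 - 0.993 phi_2 = -0.993
  -0.993 phi_1 + 2.7308 phi_2 = 1.2971
Solve by Cramer's rule:
  det = gamma(0)^2 - gamma(1)^2 = (2.7308)^2 - (-0.993)^2 = 7.45726864 - 0.986049 = 6.47121964
  phi_hat_1 = [gamma(1) gamma(0) - gamma(1) gamma(2)] / det = [(-0.993)(2.7308) - (-0.993)(1.2971)] / 6.47121964 = -1.4236641 / 6.47121964 = -0.22
  phi_hat_2 = [gamma(0) gamma(2) - gamma(1)^2] / det = [(2.7308)(1.2971) - (-0.993)^2] / 6.47121964 = 2.55607168 / 6.47121964 = 0.395
So phi_hat = [-0.2200, 0.3950].
Therefore phi_hat_2 = 0.3950.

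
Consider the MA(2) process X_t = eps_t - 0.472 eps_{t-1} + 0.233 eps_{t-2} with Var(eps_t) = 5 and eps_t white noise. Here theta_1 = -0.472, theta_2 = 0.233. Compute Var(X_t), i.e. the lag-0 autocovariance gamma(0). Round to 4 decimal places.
\gamma(0) = 6.3854

For an MA(q) process X_t = eps_t + sum_i theta_i eps_{t-i} with
Var(eps_t) = sigma^2, the variance is
  gamma(0) = sigma^2 * (1 + sum_i theta_i^2).
  sum_i theta_i^2 = (-0.472)^2 + (0.233)^2 = 0.222784 + 0.054289 = 0.277073.
  gamma(0) = 5 * (1 + 0.277073) = 5 * 1.277073 = 6.385365, which rounds to 6.3854.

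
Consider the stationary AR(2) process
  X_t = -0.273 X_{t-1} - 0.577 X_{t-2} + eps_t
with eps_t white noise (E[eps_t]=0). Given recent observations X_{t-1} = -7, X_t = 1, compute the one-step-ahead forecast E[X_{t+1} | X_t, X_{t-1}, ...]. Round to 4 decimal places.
E[X_{t+1} \mid \mathcal F_t] = 3.7660

For an AR(p) model X_t = c + sum_i phi_i X_{t-i} + eps_t, the
one-step-ahead conditional mean is
  E[X_{t+1} | X_t, ...] = c + sum_i phi_i X_{t+1-i}.
Substitute known values:
  E[X_{t+1} | ...] = (-0.273) * (1) + (-0.577) * (-7)
                   = 3.7660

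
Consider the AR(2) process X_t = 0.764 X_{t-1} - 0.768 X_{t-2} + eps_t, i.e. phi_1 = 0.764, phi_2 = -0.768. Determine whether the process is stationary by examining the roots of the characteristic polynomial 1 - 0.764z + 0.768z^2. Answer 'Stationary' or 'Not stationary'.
\text{Stationary}

The AR(p) characteristic polynomial is P(z) = 1 - 0.764z + 0.768z^2.
Stationarity requires all roots to lie outside the unit circle, i.e. |z| > 1 for every root.
Set 1 + (-0.764) z + (0.768) z^2 = 0, i.e. a z^2 + b z + c = 0 with a = 0.768, b = -0.764, c = 1.
Discriminant D = b^2 - 4ac = (-0.764)^2 - 4*(0.768)*1 = 0.583696 - (3.072) = -2.488304.
D < 0, so the roots are the complex-conjugate pair z = (-b +/- i sqrt(-D)) / (2a) = 0.4974 +/- 1.027i.
For a conjugate pair |z|^2 = z * conj(z) = (product of roots) = c/a = 1/(0.768) = 1.302083, so |z| = sqrt(1.302083) = 1.1411 for both roots.
Moduli of all roots: 1.1411, 1.1411.
All moduli strictly greater than 1? Yes.
Verdict: Stationary.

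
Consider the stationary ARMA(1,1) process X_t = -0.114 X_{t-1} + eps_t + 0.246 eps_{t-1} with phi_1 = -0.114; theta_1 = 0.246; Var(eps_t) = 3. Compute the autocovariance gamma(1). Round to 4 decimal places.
\gamma(1) = 0.3900

Multiply the model equation by X_{t-k} and take expectations. With theta_0 = psi_0 = 1 and psi_j the MA(infinity) weights, this gives
  gamma(k) - sum_i phi_i gamma(k-i) = c_k,
  c_k = sigma^2 * sum_{j=k..q} theta_j psi_{j-k}   (c_k = 0 for k > q),
using gamma(-m) = gamma(m).
psi-weights needed (psi_j = theta_j + sum_i phi_i psi_{j-i}):
  psi_1 = theta_1 + phi_1 = 0.246 + (-0.114) = 0.132
Right-hand sides:
  c_0 = sigma^2 (1 + theta_1 psi_1) = 3 * (1 + (0.246)(0.132)) = 3 * 1.032472 = 3.097416
  c_1 = sigma^2 theta_1 = 3 * (0.246) = 0.738
  c_2 = 0
Equations for k = 0 and k = 1 (AR order 1):
  gamma(0) = phi_1 gamma(1) + c_0
  gamma(1) = phi_1 gamma(0) + c_1
Substituting the second into the first: gamma(0) (1 - phi_1^2) = c_0 + phi_1 c_1, so
  gamma(0) = (c_0 + phi_1 c_1) / (1 - phi_1^2) = (3.097416 + (-0.114)(0.738)) / (1 - (-0.114)^2) = 3.013284 / 0.987004 = 3.05296.
  gamma(1) = phi_1 gamma(0) + c_1 = (-0.114)(3.05296) + (0.738) = 0.389963.
Therefore gamma(1) = 0.3900 (to 4 decimal places).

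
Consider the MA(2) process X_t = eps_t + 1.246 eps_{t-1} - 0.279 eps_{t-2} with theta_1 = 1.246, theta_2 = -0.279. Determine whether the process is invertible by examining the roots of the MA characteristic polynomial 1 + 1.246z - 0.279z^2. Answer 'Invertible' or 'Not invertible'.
\text{Not invertible}

The MA(q) characteristic polynomial is P(z) = 1 + 1.246z - 0.279z^2.
Invertibility requires all roots to lie outside the unit circle, i.e. |z| > 1 for every root.
Set 1 + (1.246) z + (-0.279) z^2 = 0, i.e. a z^2 + b z + c = 0 with a = -0.279, b = 1.246, c = 1.
Discriminant D = b^2 - 4ac = (1.246)^2 - 4*(-0.279)*1 = 1.552516 - (-1.116) = 2.668516.
D >= 0, so the roots are real: z = (-b +/- sqrt(D)) / (2a) = (-1.246 +/- 1.633559) / (-0.558).
  z_1 = (-1.246 + 1.633559) / (-0.558) = -0.6946,   |z_1| = 0.6946.
  z_2 = (-1.246 - 1.633559) / (-0.558) = 5.1605,   |z_2| = 5.1605.
Moduli of all roots: 0.6946, 5.1605.
All moduli strictly greater than 1? No.
Verdict: Not invertible.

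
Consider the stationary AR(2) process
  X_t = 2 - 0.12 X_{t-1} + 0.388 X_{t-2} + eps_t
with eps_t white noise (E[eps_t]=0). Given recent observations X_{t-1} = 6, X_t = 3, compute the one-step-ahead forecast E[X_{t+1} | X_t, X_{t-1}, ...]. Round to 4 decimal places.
E[X_{t+1} \mid \mathcal F_t] = 3.9680

For an AR(p) model X_t = c + sum_i phi_i X_{t-i} + eps_t, the
one-step-ahead conditional mean is
  E[X_{t+1} | X_t, ...] = c + sum_i phi_i X_{t+1-i}.
Substitute known values:
  E[X_{t+1} | ...] = 2 + (-0.12) * (3) + (0.388) * (6)
                   = 3.9680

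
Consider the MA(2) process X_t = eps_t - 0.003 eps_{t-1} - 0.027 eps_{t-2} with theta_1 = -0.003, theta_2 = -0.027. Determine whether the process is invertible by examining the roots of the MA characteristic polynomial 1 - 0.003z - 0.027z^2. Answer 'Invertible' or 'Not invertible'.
\text{Invertible}

The MA(q) characteristic polynomial is P(z) = 1 - 0.003z - 0.027z^2.
Invertibility requires all roots to lie outside the unit circle, i.e. |z| > 1 for every root.
Set 1 + (-0.003) z + (-0.027) z^2 = 0, i.e. a z^2 + b z + c = 0 with a = -0.027, b = -0.003, c = 1.
Discriminant D = b^2 - 4ac = (-0.003)^2 - 4*(-0.027)*1 = 0.000009 - (-0.108) = 0.108009.
D >= 0, so the roots are real: z = (-b +/- sqrt(D)) / (2a) = (0.003 +/- 0.328647) / (-0.054).
  z_1 = (0.003 + 0.328647) / (-0.054) = -6.1416,   |z_1| = 6.1416.
  z_2 = (0.003 - 0.328647) / (-0.054) = 6.0305,   |z_2| = 6.0305.
Moduli of all roots: 6.1416, 6.0305.
All moduli strictly greater than 1? Yes.
Verdict: Invertible.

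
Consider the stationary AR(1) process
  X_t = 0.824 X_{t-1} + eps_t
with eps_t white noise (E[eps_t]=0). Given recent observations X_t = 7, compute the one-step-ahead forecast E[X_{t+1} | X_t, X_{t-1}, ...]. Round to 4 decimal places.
E[X_{t+1} \mid \mathcal F_t] = 5.7680

For an AR(p) model X_t = c + sum_i phi_i X_{t-i} + eps_t, the
one-step-ahead conditional mean is
  E[X_{t+1} | X_t, ...] = c + sum_i phi_i X_{t+1-i}.
Substitute known values:
  E[X_{t+1} | ...] = (0.824) * (7)
                   = 5.7680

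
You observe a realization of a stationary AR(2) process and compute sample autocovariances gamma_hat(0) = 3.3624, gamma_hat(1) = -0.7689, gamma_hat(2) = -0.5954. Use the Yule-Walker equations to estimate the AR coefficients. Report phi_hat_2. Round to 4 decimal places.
\hat\phi_{2} = -0.2420

The Yule-Walker equations for an AR(p) process read, in matrix form,
  Gamma_p phi = r_p,   with   (Gamma_p)_{ij} = gamma(|i - j|),
                       (r_p)_i = gamma(i),   i,j = 1..p.
Substitute the sample gammas (Toeplitz matrix and right-hand side of size 2):
  Gamma_p = [[3.3624, -0.7689], [-0.7689, 3.3624]]
  r_p     = [-0.7689, -0.5954]
Written out:
  3.3624 phi_1 - 0.7689 phi_2 = -0.7689
  -0.7689 phi_1 + 3.3624 phi_2 = -0.5954
Solve by Cramer's rule:
  det = gamma(0)^2 - gamma(1)^2 = (3.3624)^2 - (-0.7689)^2 = 11.30573376 - 0.59120721 = 10.71452655
  phi_hat_1 = [gamma(1) gamma(0) - gamma(1) gamma(2)] / det = [(-0.7689)(3.3624) - (-0.7689)(-0.5954)] / 10.71452655 = -3.04315242 / 10.71452655 = -0.284
  phi_hat_2 = [gamma(0) gamma(2) - gamma(1)^2] / det = [(3.3624)(-0.5954) - (-0.7689)^2] / 10.71452655 = -2.59318017 / 10.71452655 = -0.242
So phi_hat = [-0.2840, -0.2420].
Therefore phi_hat_2 = -0.2420.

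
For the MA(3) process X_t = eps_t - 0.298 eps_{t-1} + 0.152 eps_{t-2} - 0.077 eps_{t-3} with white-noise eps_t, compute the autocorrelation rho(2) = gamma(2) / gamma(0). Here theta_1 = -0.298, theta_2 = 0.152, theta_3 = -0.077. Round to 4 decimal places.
\rho(2) = 0.1565

For an MA(q) process with theta_0 = 1, the autocovariance is
  gamma(k) = sigma^2 * sum_{i=0..q-k} theta_i * theta_{i+k},
and rho(k) = gamma(k) / gamma(0). Sigma^2 cancels.
  numerator   = (1)*(0.152) + (-0.298)*(-0.077) = 0.174946.
  denominator = (1)^2 + (-0.298)^2 + (0.152)^2 + (-0.077)^2 = 1.117837.
  rho(2) = 0.174946 / 1.117837 = 0.1565.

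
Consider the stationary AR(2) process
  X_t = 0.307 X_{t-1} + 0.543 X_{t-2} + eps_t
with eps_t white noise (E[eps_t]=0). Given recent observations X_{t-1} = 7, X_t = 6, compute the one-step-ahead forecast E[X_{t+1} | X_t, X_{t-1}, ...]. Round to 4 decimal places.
E[X_{t+1} \mid \mathcal F_t] = 5.6430

For an AR(p) model X_t = c + sum_i phi_i X_{t-i} + eps_t, the
one-step-ahead conditional mean is
  E[X_{t+1} | X_t, ...] = c + sum_i phi_i X_{t+1-i}.
Substitute known values:
  E[X_{t+1} | ...] = (0.307) * (6) + (0.543) * (7)
                   = 5.6430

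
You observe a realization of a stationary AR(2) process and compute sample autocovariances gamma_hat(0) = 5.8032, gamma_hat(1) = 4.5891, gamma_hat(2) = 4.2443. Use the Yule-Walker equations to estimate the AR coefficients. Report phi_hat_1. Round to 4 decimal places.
\hat\phi_{1} = 0.5670

The Yule-Walker equations for an AR(p) process read, in matrix form,
  Gamma_p phi = r_p,   with   (Gamma_p)_{ij} = gamma(|i - j|),
                       (r_p)_i = gamma(i),   i,j = 1..p.
Substitute the sample gammas (Toeplitz matrix and right-hand side of size 2):
  Gamma_p = [[5.8032, 4.5891], [4.5891, 5.8032]]
  r_p     = [4.5891, 4.2443]
Written out:
  5.8032 phi_1 + 4.5891 phi_2 = 4.5891
  4.5891 phi_1 + 5.8032 phi_2 = 4.2443
Solve by Cramer's rule:
  det = gamma(0)^2 - gamma(1)^2 = (5.8032)^2 - (4.5891)^2 = 33.67713024 - 21.05983881 = 12.61729143
  phi_hat_1 = [gamma(1) gamma(0) - gamma(1) gamma(2)] / det = [(4.5891)(5.8032) - (4.5891)(4.2443)] / 12.61729143 = 7.15394799 / 12.61729143 = 0.567
  phi_hat_2 = [gamma(0) gamma(2) - gamma(1)^2] / det = [(5.8032)(4.2443) - (4.5891)^2] / 12.61729143 = 3.57068295 / 12.61729143 = 0.283
So phi_hat = [0.5670, 0.2830].
Therefore phi_hat_1 = 0.5670.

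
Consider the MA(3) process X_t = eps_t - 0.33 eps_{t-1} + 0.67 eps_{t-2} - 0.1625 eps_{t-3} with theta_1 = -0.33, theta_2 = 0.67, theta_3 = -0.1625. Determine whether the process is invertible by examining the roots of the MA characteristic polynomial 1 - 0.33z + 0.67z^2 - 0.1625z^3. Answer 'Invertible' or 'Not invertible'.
\text{Invertible}

The MA(q) characteristic polynomial is P(z) = 1 - 0.33z + 0.67z^2 - 0.1625z^3.
Invertibility requires all roots to lie outside the unit circle, i.e. |z| > 1 for every root.
Degree 3: look for a simple real root z0 first, then factor out (1 - z/z0) and solve the remaining quadratic.
Testing z0 = 4: P(4) = 1 + (-0.33)(4) + (0.67)(4)^2 + (-0.1625)(4)^3
  = 1 + (-1.32) + (10.72) + (-10.4) = 0.  So z_0 = 4 is a root, |z_0| = 4.
Divide out the factor (1 - 0.25 z) = (1 - z/z0) (since 1/z0 = 0.25):
  P(z) = (1 - 0.25 z)(1 + (-0.08) z + (0.65) z^2)
  [check: z-coef -0.08 - (0.25) = -0.33; z^2-coef 0.65 - (0.25)(-0.08) = 0.67; z^3-coef -(0.25)(0.65) = -0.1625.]
Remaining roots from the quadratic factor 1 + (-0.08) z + (0.65) z^2:
  Set 1 + (-0.08) z + (0.65) z^2 = 0, i.e. a z^2 + b z + c = 0 with a = 0.65, b = -0.08, c = 1.
  Discriminant D = b^2 - 4ac = (-0.08)^2 - 4*(0.65)*1 = 0.0064 - (2.6) = -2.5936.
  D < 0, so the roots are the complex-conjugate pair z = (-b +/- i sqrt(-D)) / (2a) = 0.0615 +/- 1.2388i.
  For a conjugate pair |z|^2 = z * conj(z) = (product of roots) = c/a = 1/(0.65) = 1.538462, so |z| = sqrt(1.538462) = 1.2403 for both roots.
Moduli of all roots: 4.0000, 1.2403, 1.2403.
All moduli strictly greater than 1? Yes.
Verdict: Invertible.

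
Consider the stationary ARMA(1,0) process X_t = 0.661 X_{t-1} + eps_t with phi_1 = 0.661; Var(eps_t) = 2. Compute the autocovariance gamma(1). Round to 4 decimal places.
\gamma(1) = 2.3478

Multiply the model equation by X_{t-k} and take expectations. With theta_0 = psi_0 = 1 and psi_j the MA(infinity) weights, this gives
  gamma(k) - sum_i phi_i gamma(k-i) = c_k,
  c_k = sigma^2 * sum_{j=k..q} theta_j psi_{j-k}   (c_k = 0 for k > q),
using gamma(-m) = gamma(m).
Pure AR (q = 0): c_0 = sigma^2 = 2, c_k = 0 for k >= 1.
Equations for k = 0 and k = 1 (AR order 1):
  gamma(0) = phi_1 gamma(1) + c_0
  gamma(1) = phi_1 gamma(0) + c_1
Substituting the second into the first: gamma(0) (1 - phi_1^2) = c_0 + phi_1 c_1, so
  gamma(0) = c_0 / (1 - phi_1^2) = 2 / (1 - (0.661)^2) = 2 / 0.563079 = 3.551899.
  gamma(1) = phi_1 gamma(0) = (0.661)(3.551899) = 2.347806.
Therefore gamma(1) = 2.3478 (to 4 decimal places).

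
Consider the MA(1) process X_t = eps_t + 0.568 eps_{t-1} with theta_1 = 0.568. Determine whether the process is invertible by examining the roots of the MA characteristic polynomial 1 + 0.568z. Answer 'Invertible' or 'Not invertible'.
\text{Invertible}

The MA(q) characteristic polynomial is P(z) = 1 + 0.568z.
Invertibility requires all roots to lie outside the unit circle, i.e. |z| > 1 for every root.
This is linear in z: 1 + (0.568) z = 0  =>  z = -1/(0.568) = -1.760563,  |z| = 1.760563.
Moduli of all roots: 1.7606.
All moduli strictly greater than 1? Yes.
Verdict: Invertible.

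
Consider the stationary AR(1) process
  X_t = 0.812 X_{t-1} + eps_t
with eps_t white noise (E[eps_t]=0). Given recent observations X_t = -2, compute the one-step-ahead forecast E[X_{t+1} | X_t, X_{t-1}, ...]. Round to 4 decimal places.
E[X_{t+1} \mid \mathcal F_t] = -1.6240

For an AR(p) model X_t = c + sum_i phi_i X_{t-i} + eps_t, the
one-step-ahead conditional mean is
  E[X_{t+1} | X_t, ...] = c + sum_i phi_i X_{t+1-i}.
Substitute known values:
  E[X_{t+1} | ...] = (0.812) * (-2)
                   = -1.6240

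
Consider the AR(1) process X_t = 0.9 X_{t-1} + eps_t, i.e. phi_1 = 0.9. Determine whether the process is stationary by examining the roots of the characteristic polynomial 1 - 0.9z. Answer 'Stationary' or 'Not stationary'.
\text{Stationary}

The AR(p) characteristic polynomial is P(z) = 1 - 0.9z.
Stationarity requires all roots to lie outside the unit circle, i.e. |z| > 1 for every root.
This is linear in z: 1 + (-0.9) z = 0  =>  z = -1/(-0.9) = 1.111111,  |z| = 1.111111.
Moduli of all roots: 1.1111.
All moduli strictly greater than 1? Yes.
Verdict: Stationary.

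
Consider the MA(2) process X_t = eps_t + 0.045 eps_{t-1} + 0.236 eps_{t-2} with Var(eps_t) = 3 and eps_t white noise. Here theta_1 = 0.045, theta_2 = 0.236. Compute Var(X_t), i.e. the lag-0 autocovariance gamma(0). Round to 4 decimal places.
\gamma(0) = 3.1732

For an MA(q) process X_t = eps_t + sum_i theta_i eps_{t-i} with
Var(eps_t) = sigma^2, the variance is
  gamma(0) = sigma^2 * (1 + sum_i theta_i^2).
  sum_i theta_i^2 = (0.045)^2 + (0.236)^2 = 0.002025 + 0.055696 = 0.057721.
  gamma(0) = 3 * (1 + 0.057721) = 3 * 1.057721 = 3.173163, which rounds to 3.1732.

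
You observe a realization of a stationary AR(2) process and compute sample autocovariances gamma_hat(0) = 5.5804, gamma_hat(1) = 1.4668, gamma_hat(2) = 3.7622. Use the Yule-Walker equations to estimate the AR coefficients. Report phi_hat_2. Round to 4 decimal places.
\hat\phi_{2} = 0.6500

The Yule-Walker equations for an AR(p) process read, in matrix form,
  Gamma_p phi = r_p,   with   (Gamma_p)_{ij} = gamma(|i - j|),
                       (r_p)_i = gamma(i),   i,j = 1..p.
Substitute the sample gammas (Toeplitz matrix and right-hand side of size 2):
  Gamma_p = [[5.5804, 1.4668], [1.4668, 5.5804]]
  r_p     = [1.4668, 3.7622]
Written out:
  5.5804 phi_1 + 1.4668 phi_2 = 1.4668
  1.4668 phi_1 + 5.5804 phi_2 = 3.7622
Solve by Cramer's rule:
  det = gamma(0)^2 - gamma(1)^2 = (5.5804)^2 - (1.4668)^2 = 31.14086416 - 2.15150224 = 28.98936192
  phi_hat_1 = [gamma(1) gamma(0) - gamma(1) gamma(2)] / det = [(1.4668)(5.5804) - (1.4668)(3.7622)] / 28.98936192 = 2.66693576 / 28.98936192 = 0.092
  phi_hat_2 = [gamma(0) gamma(2) - gamma(1)^2] / det = [(5.5804)(3.7622) - (1.4668)^2] / 28.98936192 = 18.84307864 / 28.98936192 = 0.65
So phi_hat = [0.0920, 0.6500].
Therefore phi_hat_2 = 0.6500.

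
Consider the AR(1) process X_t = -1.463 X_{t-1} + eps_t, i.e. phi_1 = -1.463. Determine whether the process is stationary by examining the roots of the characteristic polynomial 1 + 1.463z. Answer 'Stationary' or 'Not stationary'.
\text{Not stationary}

The AR(p) characteristic polynomial is P(z) = 1 + 1.463z.
Stationarity requires all roots to lie outside the unit circle, i.e. |z| > 1 for every root.
This is linear in z: 1 + (1.463) z = 0  =>  z = -1/(1.463) = -0.683527,  |z| = 0.683527.
Moduli of all roots: 0.6835.
All moduli strictly greater than 1? No.
Verdict: Not stationary.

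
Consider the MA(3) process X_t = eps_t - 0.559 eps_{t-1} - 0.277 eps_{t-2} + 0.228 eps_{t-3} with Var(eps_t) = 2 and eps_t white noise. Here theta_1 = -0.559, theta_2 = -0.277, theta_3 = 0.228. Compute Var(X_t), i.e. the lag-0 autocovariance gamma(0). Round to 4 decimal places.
\gamma(0) = 2.8824

For an MA(q) process X_t = eps_t + sum_i theta_i eps_{t-i} with
Var(eps_t) = sigma^2, the variance is
  gamma(0) = sigma^2 * (1 + sum_i theta_i^2).
  sum_i theta_i^2 = (-0.559)^2 + (-0.277)^2 + (0.228)^2 = 0.312481 + 0.076729 + 0.051984 = 0.441194.
  gamma(0) = 2 * (1 + 0.441194) = 2 * 1.441194 = 2.882388, which rounds to 2.8824.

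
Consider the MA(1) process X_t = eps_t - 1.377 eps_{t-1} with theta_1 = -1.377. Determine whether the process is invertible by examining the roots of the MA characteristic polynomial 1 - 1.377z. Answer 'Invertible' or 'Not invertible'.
\text{Not invertible}

The MA(q) characteristic polynomial is P(z) = 1 - 1.377z.
Invertibility requires all roots to lie outside the unit circle, i.e. |z| > 1 for every root.
This is linear in z: 1 + (-1.377) z = 0  =>  z = -1/(-1.377) = 0.726216,  |z| = 0.726216.
Moduli of all roots: 0.7262.
All moduli strictly greater than 1? No.
Verdict: Not invertible.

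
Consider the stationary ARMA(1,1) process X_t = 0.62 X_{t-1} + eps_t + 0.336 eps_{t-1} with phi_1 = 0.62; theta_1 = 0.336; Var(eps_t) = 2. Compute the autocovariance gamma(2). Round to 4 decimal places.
\gamma(2) = 2.3268

Multiply the model equation by X_{t-k} and take expectations. With theta_0 = psi_0 = 1 and psi_j the MA(infinity) weights, this gives
  gamma(k) - sum_i phi_i gamma(k-i) = c_k,
  c_k = sigma^2 * sum_{j=k..q} theta_j psi_{j-k}   (c_k = 0 for k > q),
using gamma(-m) = gamma(m).
psi-weights needed (psi_j = theta_j + sum_i phi_i psi_{j-i}):
  psi_1 = theta_1 + phi_1 = 0.336 + (0.62) = 0.956
Right-hand sides:
  c_0 = sigma^2 (1 + theta_1 psi_1) = 2 * (1 + (0.336)(0.956)) = 2 * 1.321216 = 2.642432
  c_1 = sigma^2 theta_1 = 2 * (0.336) = 0.672
  c_2 = 0
Equations for k = 0 and k = 1 (AR order 1):
  gamma(0) = phi_1 gamma(1) + c_0
  gamma(1) = phi_1 gamma(0) + c_1
Substituting the second into the first: gamma(0) (1 - phi_1^2) = c_0 + phi_1 c_1, so
  gamma(0) = (c_0 + phi_1 c_1) / (1 - phi_1^2) = (2.642432 + (0.62)(0.672)) / (1 - (0.62)^2) = 3.059072 / 0.6156 = 4.969253.
  gamma(1) = phi_1 gamma(0) + c_1 = (0.62)(4.969253) + (0.672) = 3.752937.
For k = 2 (> q): gamma(2) = phi_1 gamma(1) = (0.62)(3.752937) = 2.326821.
Therefore gamma(2) = 2.3268 (to 4 decimal places).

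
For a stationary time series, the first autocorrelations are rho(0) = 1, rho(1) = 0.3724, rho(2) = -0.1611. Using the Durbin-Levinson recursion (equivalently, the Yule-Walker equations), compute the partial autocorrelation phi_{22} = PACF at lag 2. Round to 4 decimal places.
\phi_{22} = -0.3480

The PACF at lag k is phi_{kk}, the last component of the solution
to the Yule-Walker system G_k phi = r_k where
  (G_k)_{ij} = rho(|i - j|), (r_k)_i = rho(i), i,j = 1..k.
Equivalently, Durbin-Levinson gives phi_{kk} iteratively:
  phi_{11} = rho(1)
  phi_{kk} = [rho(k) - sum_{j=1..k-1} phi_{k-1,j} rho(k-j)]
            / [1 - sum_{j=1..k-1} phi_{k-1,j} rho(j)],
  phi_{k,j} = phi_{k-1,j} - phi_{kk} phi_{k-1,k-j},  j = 1..k-1.
Step k = 1:
  phi_11 = rho(1) = 0.3724.
Step k = 2:
  phi_22 = [rho(2) - phi_11 rho(1)] / [1 - phi_11 rho(1)] = [-0.1611 - (0.3724)(0.3724)] / [1 - (0.3724)(0.3724)]
         = -0.29978176 / 0.86131824 = -0.348.
Therefore phi_{22} = -0.3480.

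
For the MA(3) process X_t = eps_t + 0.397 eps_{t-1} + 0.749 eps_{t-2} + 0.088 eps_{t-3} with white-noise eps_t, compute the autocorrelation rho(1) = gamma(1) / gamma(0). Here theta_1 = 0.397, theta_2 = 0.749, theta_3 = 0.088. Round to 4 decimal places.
\rho(1) = 0.4404

For an MA(q) process with theta_0 = 1, the autocovariance is
  gamma(k) = sigma^2 * sum_{i=0..q-k} theta_i * theta_{i+k},
and rho(k) = gamma(k) / gamma(0). Sigma^2 cancels.
  numerator   = (1)*(0.397) + (0.397)*(0.749) + (0.749)*(0.088) = 0.760265.
  denominator = (1)^2 + (0.397)^2 + (0.749)^2 + (0.088)^2 = 1.726354.
  rho(1) = 0.760265 / 1.726354 = 0.4404.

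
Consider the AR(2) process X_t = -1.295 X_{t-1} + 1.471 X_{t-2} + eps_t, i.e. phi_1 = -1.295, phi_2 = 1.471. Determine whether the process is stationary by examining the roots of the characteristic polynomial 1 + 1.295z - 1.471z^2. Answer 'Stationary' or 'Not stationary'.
\text{Not stationary}

The AR(p) characteristic polynomial is P(z) = 1 + 1.295z - 1.471z^2.
Stationarity requires all roots to lie outside the unit circle, i.e. |z| > 1 for every root.
Set 1 + (1.295) z + (-1.471) z^2 = 0, i.e. a z^2 + b z + c = 0 with a = -1.471, b = 1.295, c = 1.
Discriminant D = b^2 - 4ac = (1.295)^2 - 4*(-1.471)*1 = 1.677025 - (-5.884) = 7.561025.
D >= 0, so the roots are real: z = (-b +/- sqrt(D)) / (2a) = (-1.295 +/- 2.749732) / (-2.942).
  z_1 = (-1.295 + 2.749732) / (-2.942) = -0.4945,   |z_1| = 0.4945.
  z_2 = (-1.295 - 2.749732) / (-2.942) = 1.3748,   |z_2| = 1.3748.
Moduli of all roots: 0.4945, 1.3748.
All moduli strictly greater than 1? No.
Verdict: Not stationary.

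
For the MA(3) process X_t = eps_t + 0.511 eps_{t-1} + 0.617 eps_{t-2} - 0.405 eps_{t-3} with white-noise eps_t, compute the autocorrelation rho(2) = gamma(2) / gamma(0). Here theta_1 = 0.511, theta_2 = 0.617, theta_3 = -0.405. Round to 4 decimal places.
\rho(2) = 0.2271

For an MA(q) process with theta_0 = 1, the autocovariance is
  gamma(k) = sigma^2 * sum_{i=0..q-k} theta_i * theta_{i+k},
and rho(k) = gamma(k) / gamma(0). Sigma^2 cancels.
  numerator   = (1)*(0.617) + (0.511)*(-0.405) = 0.410045.
  denominator = (1)^2 + (0.511)^2 + (0.617)^2 + (-0.405)^2 = 1.805835.
  rho(2) = 0.410045 / 1.805835 = 0.2271.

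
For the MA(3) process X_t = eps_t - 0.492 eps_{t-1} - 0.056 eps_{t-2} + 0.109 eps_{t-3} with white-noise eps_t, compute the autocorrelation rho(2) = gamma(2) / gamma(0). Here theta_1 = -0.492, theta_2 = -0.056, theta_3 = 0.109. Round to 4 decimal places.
\rho(2) = -0.0872

For an MA(q) process with theta_0 = 1, the autocovariance is
  gamma(k) = sigma^2 * sum_{i=0..q-k} theta_i * theta_{i+k},
and rho(k) = gamma(k) / gamma(0). Sigma^2 cancels.
  numerator   = (1)*(-0.056) + (-0.492)*(0.109) = -0.109628.
  denominator = (1)^2 + (-0.492)^2 + (-0.056)^2 + (0.109)^2 = 1.257081.
  rho(2) = -0.109628 / 1.257081 = -0.0872.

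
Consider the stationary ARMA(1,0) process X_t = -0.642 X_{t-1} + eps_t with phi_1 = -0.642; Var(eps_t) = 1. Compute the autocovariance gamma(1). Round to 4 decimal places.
\gamma(1) = -1.0921

Multiply the model equation by X_{t-k} and take expectations. With theta_0 = psi_0 = 1 and psi_j the MA(infinity) weights, this gives
  gamma(k) - sum_i phi_i gamma(k-i) = c_k,
  c_k = sigma^2 * sum_{j=k..q} theta_j psi_{j-k}   (c_k = 0 for k > q),
using gamma(-m) = gamma(m).
Pure AR (q = 0): c_0 = sigma^2 = 1, c_k = 0 for k >= 1.
Equations for k = 0 and k = 1 (AR order 1):
  gamma(0) = phi_1 gamma(1) + c_0
  gamma(1) = phi_1 gamma(0) + c_1
Substituting the second into the first: gamma(0) (1 - phi_1^2) = c_0 + phi_1 c_1, so
  gamma(0) = c_0 / (1 - phi_1^2) = 1 / (1 - (-0.642)^2) = 1 / 0.587836 = 1.701155.
  gamma(1) = phi_1 gamma(0) = (-0.642)(1.701155) = -1.092141.
Therefore gamma(1) = -1.0921 (to 4 decimal places).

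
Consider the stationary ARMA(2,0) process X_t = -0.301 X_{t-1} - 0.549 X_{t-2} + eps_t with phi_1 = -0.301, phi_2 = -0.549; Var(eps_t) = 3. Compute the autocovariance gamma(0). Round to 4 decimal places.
\gamma(0) = 4.4628

Multiply the model equation by X_{t-k} and take expectations. With theta_0 = psi_0 = 1 and psi_j the MA(infinity) weights, this gives
  gamma(k) - sum_i phi_i gamma(k-i) = c_k,
  c_k = sigma^2 * sum_{j=k..q} theta_j psi_{j-k}   (c_k = 0 for k > q),
using gamma(-m) = gamma(m).
Pure AR (q = 0): c_0 = sigma^2 = 3, c_k = 0 for k >= 1.
Equations for k = 0, 1, 2 (AR order 2, c_2 = 0):
  (E0) gamma(0) = phi_1 gamma(1) + phi_2 gamma(2) + c_0
  (E1) gamma(1) = phi_1 gamma(0) + phi_2 gamma(1) + c_1
  (E2) gamma(2) = phi_1 gamma(1) + phi_2 gamma(0)
From (E1): gamma(1) = A gamma(0) + B with
  A = phi_1 / (1 - phi_2) = -0.301 / 1.549 = -0.194319,   B = c_1 / (1 - phi_2) = 0 / 1.549 = 0.
Insert (E2) into (E0): gamma(0) (1 - phi_2^2) = phi_1 (1 + phi_2) gamma(1) + c_0.
  phi_1 (1 + phi_2) = (-0.301)(0.451) = -0.135751,   1 - phi_2^2 = 0.698599.
Replace gamma(1) by A gamma(0) + B and collect gamma(0):
  gamma(0) [0.698599 - (-0.135751)(-0.194319)] = c_0 = 3
  gamma(0) * 0.67222 = 3
  gamma(0) = 3 / 0.67222 = 4.462825.
Therefore gamma(0) = 4.4628 (to 4 decimal places).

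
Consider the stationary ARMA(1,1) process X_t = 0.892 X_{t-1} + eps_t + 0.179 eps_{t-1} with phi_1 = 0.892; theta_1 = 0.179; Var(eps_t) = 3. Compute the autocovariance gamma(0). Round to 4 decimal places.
\gamma(0) = 19.8405

Multiply the model equation by X_{t-k} and take expectations. With theta_0 = psi_0 = 1 and psi_j the MA(infinity) weights, this gives
  gamma(k) - sum_i phi_i gamma(k-i) = c_k,
  c_k = sigma^2 * sum_{j=k..q} theta_j psi_{j-k}   (c_k = 0 for k > q),
using gamma(-m) = gamma(m).
psi-weights needed (psi_j = theta_j + sum_i phi_i psi_{j-i}):
  psi_1 = theta_1 + phi_1 = 0.179 + (0.892) = 1.071
Right-hand sides:
  c_0 = sigma^2 (1 + theta_1 psi_1) = 3 * (1 + (0.179)(1.071)) = 3 * 1.191709 = 3.575127
  c_1 = sigma^2 theta_1 = 3 * (0.179) = 0.537
  c_2 = 0
Equations for k = 0 and k = 1 (AR order 1):
  gamma(0) = phi_1 gamma(1) + c_0
  gamma(1) = phi_1 gamma(0) + c_1
Substituting the second into the first: gamma(0) (1 - phi_1^2) = c_0 + phi_1 c_1, so
  gamma(0) = (c_0 + phi_1 c_1) / (1 - phi_1^2) = (3.575127 + (0.892)(0.537)) / (1 - (0.892)^2) = 4.054131 / 0.204336 = 19.840513.
Therefore gamma(0) = 19.8405 (to 4 decimal places).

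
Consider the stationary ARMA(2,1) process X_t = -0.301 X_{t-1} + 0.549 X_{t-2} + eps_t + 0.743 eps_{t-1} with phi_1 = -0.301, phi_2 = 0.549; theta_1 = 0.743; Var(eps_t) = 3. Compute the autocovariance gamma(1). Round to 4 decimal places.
\gamma(1) = 2.0468

Multiply the model equation by X_{t-k} and take expectations. With theta_0 = psi_0 = 1 and psi_j the MA(infinity) weights, this gives
  gamma(k) - sum_i phi_i gamma(k-i) = c_k,
  c_k = sigma^2 * sum_{j=k..q} theta_j psi_{j-k}   (c_k = 0 for k > q),
using gamma(-m) = gamma(m).
psi-weights needed (psi_j = theta_j + sum_i phi_i psi_{j-i}):
  psi_1 = theta_1 + phi_1 = 0.743 + (-0.301) = 0.442
Right-hand sides:
  c_0 = sigma^2 (1 + theta_1 psi_1) = 3 * (1 + (0.743)(0.442)) = 3 * 1.328406 = 3.985218
  c_1 = sigma^2 theta_1 = 3 * (0.743) = 2.229
  c_2 = 0
Equations for k = 0, 1, 2 (AR order 2, c_2 = 0):
  (E0) gamma(0) = phi_1 gamma(1) + phi_2 gamma(2) + c_0
  (E1) gamma(1) = phi_1 gamma(0) + phi_2 gamma(1) + c_1
  (E2) gamma(2) = phi_1 gamma(1) + phi_2 gamma(0)
From (E1): gamma(1) = A gamma(0) + B with
  A = phi_1 / (1 - phi_2) = -0.301 / 0.451 = -0.667406,   B = c_1 / (1 - phi_2) = 2.229 / 0.451 = 4.94235.
Insert (E2) into (E0): gamma(0) (1 - phi_2^2) = phi_1 (1 + phi_2) gamma(1) + c_0.
  phi_1 (1 + phi_2) = (-0.301)(1.549) = -0.466249,   1 - phi_2^2 = 0.698599.
Replace gamma(1) by A gamma(0) + B and collect gamma(0):
  gamma(0) [0.698599 - (-0.466249)(-0.667406)] = (-0.466249)(4.94235) + 3.985218
  gamma(0) * 0.387422 = 1.680852
  gamma(0) = 1.680852 / 0.387422 = 4.338559.
  gamma(1) = A gamma(0) + B = (-0.667406)(4.338559) + (4.94235) = 2.046771.
Therefore gamma(1) = 2.0468 (to 4 decimal places).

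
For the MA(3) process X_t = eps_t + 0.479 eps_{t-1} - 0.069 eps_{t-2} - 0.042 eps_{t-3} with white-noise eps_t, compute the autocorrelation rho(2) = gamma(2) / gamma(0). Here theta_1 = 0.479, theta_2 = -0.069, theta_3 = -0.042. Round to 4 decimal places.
\rho(2) = -0.0721

For an MA(q) process with theta_0 = 1, the autocovariance is
  gamma(k) = sigma^2 * sum_{i=0..q-k} theta_i * theta_{i+k},
and rho(k) = gamma(k) / gamma(0). Sigma^2 cancels.
  numerator   = (1)*(-0.069) + (0.479)*(-0.042) = -0.089118.
  denominator = (1)^2 + (0.479)^2 + (-0.069)^2 + (-0.042)^2 = 1.235966.
  rho(2) = -0.089118 / 1.235966 = -0.0721.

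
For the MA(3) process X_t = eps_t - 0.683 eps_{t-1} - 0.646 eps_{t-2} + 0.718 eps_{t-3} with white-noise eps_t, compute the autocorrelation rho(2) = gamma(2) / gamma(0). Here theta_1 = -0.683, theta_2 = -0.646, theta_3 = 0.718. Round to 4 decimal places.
\rho(2) = -0.4736

For an MA(q) process with theta_0 = 1, the autocovariance is
  gamma(k) = sigma^2 * sum_{i=0..q-k} theta_i * theta_{i+k},
and rho(k) = gamma(k) / gamma(0). Sigma^2 cancels.
  numerator   = (1)*(-0.646) + (-0.683)*(0.718) = -1.136394.
  denominator = (1)^2 + (-0.683)^2 + (-0.646)^2 + (0.718)^2 = 2.399329.
  rho(2) = -1.136394 / 2.399329 = -0.4736.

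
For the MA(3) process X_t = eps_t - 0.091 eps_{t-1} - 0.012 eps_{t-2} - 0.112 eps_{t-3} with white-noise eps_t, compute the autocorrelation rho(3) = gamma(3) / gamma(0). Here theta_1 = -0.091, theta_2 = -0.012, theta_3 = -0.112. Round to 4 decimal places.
\rho(3) = -0.1097

For an MA(q) process with theta_0 = 1, the autocovariance is
  gamma(k) = sigma^2 * sum_{i=0..q-k} theta_i * theta_{i+k},
and rho(k) = gamma(k) / gamma(0). Sigma^2 cancels.
  numerator   = (1)*(-0.112) = -0.112.
  denominator = (1)^2 + (-0.091)^2 + (-0.012)^2 + (-0.112)^2 = 1.020969.
  rho(3) = -0.112 / 1.020969 = -0.1097.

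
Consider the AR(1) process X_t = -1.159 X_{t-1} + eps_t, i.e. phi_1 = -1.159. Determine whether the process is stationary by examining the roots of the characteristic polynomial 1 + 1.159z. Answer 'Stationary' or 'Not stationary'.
\text{Not stationary}

The AR(p) characteristic polynomial is P(z) = 1 + 1.159z.
Stationarity requires all roots to lie outside the unit circle, i.e. |z| > 1 for every root.
This is linear in z: 1 + (1.159) z = 0  =>  z = -1/(1.159) = -0.862813,  |z| = 0.862813.
Moduli of all roots: 0.8628.
All moduli strictly greater than 1? No.
Verdict: Not stationary.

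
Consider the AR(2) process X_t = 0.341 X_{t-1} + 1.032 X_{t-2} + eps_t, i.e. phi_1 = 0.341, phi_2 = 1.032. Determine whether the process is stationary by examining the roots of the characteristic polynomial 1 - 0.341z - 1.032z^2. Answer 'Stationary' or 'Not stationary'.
\text{Not stationary}

The AR(p) characteristic polynomial is P(z) = 1 - 0.341z - 1.032z^2.
Stationarity requires all roots to lie outside the unit circle, i.e. |z| > 1 for every root.
Set 1 + (-0.341) z + (-1.032) z^2 = 0, i.e. a z^2 + b z + c = 0 with a = -1.032, b = -0.341, c = 1.
Discriminant D = b^2 - 4ac = (-0.341)^2 - 4*(-1.032)*1 = 0.116281 - (-4.128) = 4.244281.
D >= 0, so the roots are real: z = (-b +/- sqrt(D)) / (2a) = (0.341 +/- 2.060165) / (-2.064).
  z_1 = (0.341 + 2.060165) / (-2.064) = -1.1634,   |z_1| = 1.1634.
  z_2 = (0.341 - 2.060165) / (-2.064) = 0.8329,   |z_2| = 0.8329.
Moduli of all roots: 1.1634, 0.8329.
All moduli strictly greater than 1? No.
Verdict: Not stationary.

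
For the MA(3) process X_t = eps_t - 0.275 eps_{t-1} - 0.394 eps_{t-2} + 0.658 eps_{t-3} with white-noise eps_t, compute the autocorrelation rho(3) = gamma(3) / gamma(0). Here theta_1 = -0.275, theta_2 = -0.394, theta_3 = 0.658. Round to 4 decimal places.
\rho(3) = 0.3955

For an MA(q) process with theta_0 = 1, the autocovariance is
  gamma(k) = sigma^2 * sum_{i=0..q-k} theta_i * theta_{i+k},
and rho(k) = gamma(k) / gamma(0). Sigma^2 cancels.
  numerator   = (1)*(0.658) = 0.658.
  denominator = (1)^2 + (-0.275)^2 + (-0.394)^2 + (0.658)^2 = 1.663825.
  rho(3) = 0.658 / 1.663825 = 0.3955.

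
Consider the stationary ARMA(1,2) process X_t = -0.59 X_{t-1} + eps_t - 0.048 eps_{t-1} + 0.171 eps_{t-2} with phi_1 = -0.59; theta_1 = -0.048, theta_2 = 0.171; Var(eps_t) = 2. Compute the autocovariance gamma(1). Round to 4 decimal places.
\gamma(1) = -2.5169

Multiply the model equation by X_{t-k} and take expectations. With theta_0 = psi_0 = 1 and psi_j the MA(infinity) weights, this gives
  gamma(k) - sum_i phi_i gamma(k-i) = c_k,
  c_k = sigma^2 * sum_{j=k..q} theta_j psi_{j-k}   (c_k = 0 for k > q),
using gamma(-m) = gamma(m).
psi-weights needed (psi_j = theta_j + sum_i phi_i psi_{j-i}):
  psi_1 = theta_1 + phi_1 = -0.048 + (-0.59) = -0.638
  psi_2 = theta_2 + phi_1 psi_1 = 0.171 + (-0.59)(-0.638) = 0.54742
Right-hand sides:
  c_0 = sigma^2 (1 + theta_1 psi_1 + theta_2 psi_2) = 2 * (1 + (-0.048)(-0.638) + (0.171)(0.54742)) = 2 * 1.124233 = 2.248466
  c_1 = sigma^2 (theta_1 + theta_2 psi_1) = 2 * (-0.048 + (0.171)(-0.638)) = -0.314196
  c_2 = sigma^2 theta_2 = 2 * (0.171) = 0.342
Equations for k = 0 and k = 1 (AR order 1):
  gamma(0) = phi_1 gamma(1) + c_0
  gamma(1) = phi_1 gamma(0) + c_1
Substituting the second into the first: gamma(0) (1 - phi_1^2) = c_0 + phi_1 c_1, so
  gamma(0) = (c_0 + phi_1 c_1) / (1 - phi_1^2) = (2.248466 + (-0.59)(-0.314196)) / (1 - (-0.59)^2) = 2.433841 / 0.6519 = 3.733458.
  gamma(1) = phi_1 gamma(0) + c_1 = (-0.59)(3.733458) + (-0.314196) = -2.516936.
Therefore gamma(1) = -2.5169 (to 4 decimal places).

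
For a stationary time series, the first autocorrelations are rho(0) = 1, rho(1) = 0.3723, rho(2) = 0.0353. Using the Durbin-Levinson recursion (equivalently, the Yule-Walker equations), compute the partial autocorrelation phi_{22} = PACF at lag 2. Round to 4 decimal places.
\phi_{22} = -0.1199

The PACF at lag k is phi_{kk}, the last component of the solution
to the Yule-Walker system G_k phi = r_k where
  (G_k)_{ij} = rho(|i - j|), (r_k)_i = rho(i), i,j = 1..k.
Equivalently, Durbin-Levinson gives phi_{kk} iteratively:
  phi_{11} = rho(1)
  phi_{kk} = [rho(k) - sum_{j=1..k-1} phi_{k-1,j} rho(k-j)]
            / [1 - sum_{j=1..k-1} phi_{k-1,j} rho(j)],
  phi_{k,j} = phi_{k-1,j} - phi_{kk} phi_{k-1,k-j},  j = 1..k-1.
Step k = 1:
  phi_11 = rho(1) = 0.3723.
Step k = 2:
  phi_22 = [rho(2) - phi_11 rho(1)] / [1 - phi_11 rho(1)] = [0.0353 - (0.3723)(0.3723)] / [1 - (0.3723)(0.3723)]
         = -0.10330729 / 0.86139271 = -0.1199.
Therefore phi_{22} = -0.1199.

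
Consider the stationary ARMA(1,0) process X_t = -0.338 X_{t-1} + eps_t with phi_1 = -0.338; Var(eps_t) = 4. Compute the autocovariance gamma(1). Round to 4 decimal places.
\gamma(1) = -1.5264

Multiply the model equation by X_{t-k} and take expectations. With theta_0 = psi_0 = 1 and psi_j the MA(infinity) weights, this gives
  gamma(k) - sum_i phi_i gamma(k-i) = c_k,
  c_k = sigma^2 * sum_{j=k..q} theta_j psi_{j-k}   (c_k = 0 for k > q),
using gamma(-m) = gamma(m).
Pure AR (q = 0): c_0 = sigma^2 = 4, c_k = 0 for k >= 1.
Equations for k = 0 and k = 1 (AR order 1):
  gamma(0) = phi_1 gamma(1) + c_0
  gamma(1) = phi_1 gamma(0) + c_1
Substituting the second into the first: gamma(0) (1 - phi_1^2) = c_0 + phi_1 c_1, so
  gamma(0) = c_0 / (1 - phi_1^2) = 4 / (1 - (-0.338)^2) = 4 / 0.885756 = 4.515916.
  gamma(1) = phi_1 gamma(0) = (-0.338)(4.515916) = -1.52638.
Therefore gamma(1) = -1.5264 (to 4 decimal places).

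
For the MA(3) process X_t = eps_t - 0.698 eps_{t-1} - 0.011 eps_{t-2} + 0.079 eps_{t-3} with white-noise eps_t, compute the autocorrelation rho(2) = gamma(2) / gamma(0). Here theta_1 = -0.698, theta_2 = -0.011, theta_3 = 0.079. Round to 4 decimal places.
\rho(2) = -0.0443

For an MA(q) process with theta_0 = 1, the autocovariance is
  gamma(k) = sigma^2 * sum_{i=0..q-k} theta_i * theta_{i+k},
and rho(k) = gamma(k) / gamma(0). Sigma^2 cancels.
  numerator   = (1)*(-0.011) + (-0.698)*(0.079) = -0.066142.
  denominator = (1)^2 + (-0.698)^2 + (-0.011)^2 + (0.079)^2 = 1.493566.
  rho(2) = -0.066142 / 1.493566 = -0.0443.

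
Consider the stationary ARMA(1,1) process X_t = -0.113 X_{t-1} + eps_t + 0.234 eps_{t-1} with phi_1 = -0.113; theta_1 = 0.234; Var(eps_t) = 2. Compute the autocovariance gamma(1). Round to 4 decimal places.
\gamma(1) = 0.2386

Multiply the model equation by X_{t-k} and take expectations. With theta_0 = psi_0 = 1 and psi_j the MA(infinity) weights, this gives
  gamma(k) - sum_i phi_i gamma(k-i) = c_k,
  c_k = sigma^2 * sum_{j=k..q} theta_j psi_{j-k}   (c_k = 0 for k > q),
using gamma(-m) = gamma(m).
psi-weights needed (psi_j = theta_j + sum_i phi_i psi_{j-i}):
  psi_1 = theta_1 + phi_1 = 0.234 + (-0.113) = 0.121
Right-hand sides:
  c_0 = sigma^2 (1 + theta_1 psi_1) = 2 * (1 + (0.234)(0.121)) = 2 * 1.028314 = 2.056628
  c_1 = sigma^2 theta_1 = 2 * (0.234) = 0.468
  c_2 = 0
Equations for k = 0 and k = 1 (AR order 1):
  gamma(0) = phi_1 gamma(1) + c_0
  gamma(1) = phi_1 gamma(0) + c_1
Substituting the second into the first: gamma(0) (1 - phi_1^2) = c_0 + phi_1 c_1, so
  gamma(0) = (c_0 + phi_1 c_1) / (1 - phi_1^2) = (2.056628 + (-0.113)(0.468)) / (1 - (-0.113)^2) = 2.003744 / 0.987231 = 2.029661.
  gamma(1) = phi_1 gamma(0) + c_1 = (-0.113)(2.029661) + (0.468) = 0.238648.
Therefore gamma(1) = 0.2386 (to 4 decimal places).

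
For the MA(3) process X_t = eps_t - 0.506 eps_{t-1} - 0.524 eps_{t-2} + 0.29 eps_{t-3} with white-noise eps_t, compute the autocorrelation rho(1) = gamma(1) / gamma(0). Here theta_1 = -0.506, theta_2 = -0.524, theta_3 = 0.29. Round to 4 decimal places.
\rho(1) = -0.2433

For an MA(q) process with theta_0 = 1, the autocovariance is
  gamma(k) = sigma^2 * sum_{i=0..q-k} theta_i * theta_{i+k},
and rho(k) = gamma(k) / gamma(0). Sigma^2 cancels.
  numerator   = (1)*(-0.506) + (-0.506)*(-0.524) + (-0.524)*(0.29) = -0.392816.
  denominator = (1)^2 + (-0.506)^2 + (-0.524)^2 + (0.29)^2 = 1.614712.
  rho(1) = -0.392816 / 1.614712 = -0.2433.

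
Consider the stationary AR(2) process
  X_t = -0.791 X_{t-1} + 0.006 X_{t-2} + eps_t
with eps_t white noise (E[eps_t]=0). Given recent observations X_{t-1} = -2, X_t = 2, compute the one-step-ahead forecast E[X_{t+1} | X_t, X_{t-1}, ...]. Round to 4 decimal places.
E[X_{t+1} \mid \mathcal F_t] = -1.5940

For an AR(p) model X_t = c + sum_i phi_i X_{t-i} + eps_t, the
one-step-ahead conditional mean is
  E[X_{t+1} | X_t, ...] = c + sum_i phi_i X_{t+1-i}.
Substitute known values:
  E[X_{t+1} | ...] = (-0.791) * (2) + (0.006) * (-2)
                   = -1.5940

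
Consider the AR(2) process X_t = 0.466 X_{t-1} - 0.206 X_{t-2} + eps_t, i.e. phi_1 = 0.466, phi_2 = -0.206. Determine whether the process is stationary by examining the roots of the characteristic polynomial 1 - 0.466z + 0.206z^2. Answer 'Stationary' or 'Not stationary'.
\text{Stationary}

The AR(p) characteristic polynomial is P(z) = 1 - 0.466z + 0.206z^2.
Stationarity requires all roots to lie outside the unit circle, i.e. |z| > 1 for every root.
Set 1 + (-0.466) z + (0.206) z^2 = 0, i.e. a z^2 + b z + c = 0 with a = 0.206, b = -0.466, c = 1.
Discriminant D = b^2 - 4ac = (-0.466)^2 - 4*(0.206)*1 = 0.217156 - (0.824) = -0.606844.
D < 0, so the roots are the complex-conjugate pair z = (-b +/- i sqrt(-D)) / (2a) = 1.1311 +/- 1.8908i.
For a conjugate pair |z|^2 = z * conj(z) = (product of roots) = c/a = 1/(0.206) = 4.854369, so |z| = sqrt(4.854369) = 2.2033 for both roots.
Moduli of all roots: 2.2033, 2.2033.
All moduli strictly greater than 1? Yes.
Verdict: Stationary.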